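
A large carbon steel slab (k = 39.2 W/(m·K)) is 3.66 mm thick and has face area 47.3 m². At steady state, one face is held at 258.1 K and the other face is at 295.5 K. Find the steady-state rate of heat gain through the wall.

Q = kA·ΔT/L = 39.2 × 47.3 × |258.1 K − 295.5 K| / 0.00366 = 1.89×10^7 W

Q = 1.89×10^7 W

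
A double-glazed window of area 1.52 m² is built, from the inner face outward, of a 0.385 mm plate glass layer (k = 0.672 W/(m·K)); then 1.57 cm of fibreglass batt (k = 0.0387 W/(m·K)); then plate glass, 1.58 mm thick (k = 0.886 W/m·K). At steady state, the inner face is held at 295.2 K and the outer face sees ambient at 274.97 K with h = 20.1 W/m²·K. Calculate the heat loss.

Q = 67.2 W

Series thermal resistances, inner to outer:
  R_plate glass = L/(kA) = 3.85×10^-4/(0.672·1.52) = 3.769×10^-4 K/W
  R_fibreglass batt = L/(kA) = 0.0157/(0.0387·1.52) = 0.2669 K/W
  R_plate glass = L/(kA) = 0.00158/(0.886·1.52) = 0.001173 K/W
  R_conv,out = 1/(hA) = 1/(20.1·1.52) = 0.03273 K/W
ΣR = 3.769×10^-4 + 0.2669 + 0.001173 + 0.03273 = 0.3012 K/W
Q = ΔT/ΣR = (295.2 K − 274.97 K)/0.3012 = 67.2 W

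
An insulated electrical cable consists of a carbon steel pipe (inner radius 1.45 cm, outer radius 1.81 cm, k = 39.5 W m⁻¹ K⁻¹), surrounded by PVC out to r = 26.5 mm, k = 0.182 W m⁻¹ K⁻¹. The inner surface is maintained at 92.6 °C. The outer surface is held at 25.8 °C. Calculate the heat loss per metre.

Q' = 200 W/m

Series thermal resistances, inner to outer:
  R'_carbon steel = ln(0.0181/0.0145)/(2πk) = 0.2218/(2π·39.5) = 8.935×10^-4 m·K/W
  R'_PVC = ln(0.0265/0.0181)/(2πk) = 0.3812/(2π·0.182) = 0.3334 m·K/W
ΣR = 8.935×10^-4 + 0.3334 = 0.3343 m·K/W
Q' = ΔT/ΣR = (92.6 °C − 25.8 °C)/0.3343 = 200 W/m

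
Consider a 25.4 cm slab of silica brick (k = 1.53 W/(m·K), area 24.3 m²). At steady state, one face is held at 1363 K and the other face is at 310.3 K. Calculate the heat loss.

Q = kA·ΔT/L = 1.53 × 24.3 × |1363 K − 310.3 K| / 0.254 = 1.54×10^5 W

Q = 154 kW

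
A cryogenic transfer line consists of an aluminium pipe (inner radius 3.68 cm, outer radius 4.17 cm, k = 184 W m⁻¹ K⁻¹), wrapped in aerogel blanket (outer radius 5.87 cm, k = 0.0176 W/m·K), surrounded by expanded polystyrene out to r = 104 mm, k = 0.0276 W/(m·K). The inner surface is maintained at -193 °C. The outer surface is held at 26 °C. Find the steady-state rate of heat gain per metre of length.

Resistance network (inner→outer):
  R'_aluminium = ln(0.0417/0.0368)/(2πk) = 0.1250/(2π·184) = 1.081×10^-4 m·K/W
  R'_aerogel blanket = ln(0.0587/0.0417)/(2πk) = 0.3419/(2π·0.0176) = 3.092 m·K/W
  R'_expanded polystyrene = ln(0.104/0.0587)/(2πk) = 0.5720/(2π·0.0276) = 3.298 m·K/W
ΣR = 1.081×10^-4 + 3.092 + 3.298 = 6.390 m·K/W
Q' = ΔT/ΣR = (-193 °C − 26 °C)/6.390 = -34.3 W/m
(Negative Q' ⇒ heat flows inward; heat gain = 34.3 W/m.)

Q' = 34.3 W/m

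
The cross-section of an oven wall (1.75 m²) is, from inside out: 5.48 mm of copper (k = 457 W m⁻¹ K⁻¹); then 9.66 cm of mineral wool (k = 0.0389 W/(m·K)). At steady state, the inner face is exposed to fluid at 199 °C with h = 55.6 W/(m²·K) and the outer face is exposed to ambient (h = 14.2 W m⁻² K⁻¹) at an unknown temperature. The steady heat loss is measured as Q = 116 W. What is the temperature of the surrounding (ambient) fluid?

Sum the resistances:
  R_conv,in = 1/(hA) = 1/(55.6·1.75) = 0.01028 K/W
  R_copper = L/(kA) = 0.00548/(457·1.75) = 6.852×10^-6 K/W
  R_mineral wool = L/(kA) = 0.0966/(0.0389·1.75) = 1.419 K/W
  R_conv,out = 1/(hA) = 1/(14.2·1.75) = 0.04024 K/W
ΣR = 1.470 K/W
ΔT = Q·ΣR = 116 × 1.470 = 170.5 K
Heat flows outward, so T_out = T_in − ΔT = 199 − 170.5 = 28.5 °C

T_out = 28.5 °C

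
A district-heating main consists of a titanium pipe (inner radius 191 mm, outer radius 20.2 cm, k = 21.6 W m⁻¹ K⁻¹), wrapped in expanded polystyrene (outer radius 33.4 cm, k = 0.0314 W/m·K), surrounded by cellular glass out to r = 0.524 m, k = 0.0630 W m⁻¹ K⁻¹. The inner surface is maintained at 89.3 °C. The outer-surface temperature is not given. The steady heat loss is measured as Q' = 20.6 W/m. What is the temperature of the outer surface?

Sum the resistances:
  R'_titanium = ln(0.202/0.191)/(2πk) = 0.05599/(2π·21.6) = 4.126×10^-4 m·K/W
  R'_expanded polystyrene = ln(0.334/0.202)/(2πk) = 0.5029/(2π·0.0314) = 2.549 m·K/W
  R'_cellular glass = ln(0.524/0.334)/(2πk) = 0.4504/(2π·0.0630) = 1.138 m·K/W
ΣR = 3.687 m·K/W
ΔT = Q'·ΣR = 20.6 × 3.687 = 75.95 K
Heat flows outward, so T_out = T_in − ΔT = 89.3 − 75.95 = 13.3 °C

T_out = 13.3 °C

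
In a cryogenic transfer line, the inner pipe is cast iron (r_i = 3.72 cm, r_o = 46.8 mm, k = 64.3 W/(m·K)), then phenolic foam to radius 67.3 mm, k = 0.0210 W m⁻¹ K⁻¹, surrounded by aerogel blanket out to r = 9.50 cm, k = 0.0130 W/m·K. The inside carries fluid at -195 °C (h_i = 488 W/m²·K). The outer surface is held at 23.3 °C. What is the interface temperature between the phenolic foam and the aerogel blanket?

Series thermal resistances, inner to outer:
  R'_conv,in = 1/(2πr h) = 1/(2π·0.0372·488) = 0.008767 m·K/W
  R'_cast iron = ln(0.0468/0.0372)/(2πk) = 0.2296/(2π·64.3) = 5.682×10^-4 m·K/W
  R'_phenolic foam = ln(0.0673/0.0468)/(2πk) = 0.3633/(2π·0.0210) = 2.753 m·K/W
  R'_aerogel blanket = ln(0.0950/0.0673)/(2πk) = 0.3447/(2π·0.0130) = 4.220 m·K/W
ΣR = 0.008767 + 5.682×10^-4 + 2.753 + 4.220 = 6.982 m·K/W
Q' = ΔT/ΣR = (-195 °C − 23.3 °C)/6.982 = -31.27 W/m
From the inner boundary to the phenolic foam/aerogel blanket interface, ΣR_partial = 2.762 m·K/W.
T_interface = T_in − Q'·ΣR_partial = -195 °C − (-31.27)(2.762) = -109 °C

T = -109 °C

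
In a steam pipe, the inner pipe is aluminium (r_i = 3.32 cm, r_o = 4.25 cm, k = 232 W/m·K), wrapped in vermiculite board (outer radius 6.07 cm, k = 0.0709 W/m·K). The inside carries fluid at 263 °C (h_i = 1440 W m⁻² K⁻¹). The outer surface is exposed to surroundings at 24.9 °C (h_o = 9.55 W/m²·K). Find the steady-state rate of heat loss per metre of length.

Resistance network (inner→outer):
  R'_conv,in = 1/(2πr h) = 1/(2π·0.0332·1440) = 0.003329 m·K/W
  R'_aluminium = ln(0.0425/0.0332)/(2πk) = 0.2470/(2π·232) = 1.694×10^-4 m·K/W
  R'_vermiculite board = ln(0.0607/0.0425)/(2πk) = 0.3564/(2π·0.0709) = 0.8001 m·K/W
  R'_conv,out = 1/(2πr h) = 1/(2π·0.0607·9.55) = 0.2746 m·K/W
ΣR = 0.003329 + 1.694×10^-4 + 0.8001 + 0.2746 = 1.078 m·K/W
Q' = ΔT/ΣR = (263 °C − 24.9 °C)/1.078 = 221 W/m

Q' = 221 W/m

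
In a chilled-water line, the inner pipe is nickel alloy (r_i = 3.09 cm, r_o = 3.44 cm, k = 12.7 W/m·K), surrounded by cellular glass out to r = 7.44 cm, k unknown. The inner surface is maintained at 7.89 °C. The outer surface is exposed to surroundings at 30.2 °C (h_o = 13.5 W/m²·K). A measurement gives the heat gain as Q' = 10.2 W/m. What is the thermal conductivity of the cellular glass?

k = 0.0606 W/m·K

ΣR = ΔT/Q' = |7.89 − 30.2|/10.2 = 2.187 m·K/W
Known resistances:
  R'_nickel alloy = ln(0.0344/0.0309)/(2πk) = 0.1073/(2π·12.7) = 0.001345 m·K/W
  R'_conv,out = 1/(2πr h) = 1/(2π·0.0744·13.5) = 0.1585 m·K/W
R_cellular glass = ΣR − ΣR_known = 2.187 − 0.1598 = 2.027 m·K/W
ln(r₂/r₁)/(2πk) = 2.027 ⇒ k = 0.7714/(2π·2.027) = 0.0606 W/m·K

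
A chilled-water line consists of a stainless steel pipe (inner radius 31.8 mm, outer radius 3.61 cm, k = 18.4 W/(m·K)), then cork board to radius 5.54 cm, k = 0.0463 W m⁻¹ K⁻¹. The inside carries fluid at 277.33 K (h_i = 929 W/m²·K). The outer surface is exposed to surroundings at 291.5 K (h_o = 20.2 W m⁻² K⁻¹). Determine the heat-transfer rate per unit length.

Q' = 8.74 W/m

Series thermal resistances, inner to outer:
  R'_conv,in = 1/(2πr h) = 1/(2π·0.0318·929) = 0.005387 m·K/W
  R'_stainless steel = ln(0.0361/0.0318)/(2πk) = 0.1268/(2π·18.4) = 0.001097 m·K/W
  R'_cork board = ln(0.0554/0.0361)/(2πk) = 0.4283/(2π·0.0463) = 1.472 m·K/W
  R'_conv,out = 1/(2πr h) = 1/(2π·0.0554·20.2) = 0.1422 m·K/W
ΣR = 0.005387 + 0.001097 + 1.472 + 0.1422 = 1.621 m·K/W
Q' = ΔT/ΣR = (277.33 K − 291.5 K)/1.621 = -8.74 W/m
(Negative Q' ⇒ heat flows inward; heat gain = 8.74 W/m.)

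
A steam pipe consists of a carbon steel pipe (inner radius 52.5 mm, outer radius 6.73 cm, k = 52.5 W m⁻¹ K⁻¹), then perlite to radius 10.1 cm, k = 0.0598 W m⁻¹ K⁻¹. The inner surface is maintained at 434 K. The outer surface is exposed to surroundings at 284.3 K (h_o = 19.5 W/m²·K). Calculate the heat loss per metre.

Q' = 129 W/m

Resistance network (inner→outer):
  R'_carbon steel = ln(0.0673/0.0525)/(2πk) = 0.2483/(2π·52.5) = 7.529×10^-4 m·K/W
  R'_perlite = ln(0.101/0.0673)/(2πk) = 0.4060/(2π·0.0598) = 1.080 m·K/W
  R'_conv,out = 1/(2πr h) = 1/(2π·0.101·19.5) = 0.08081 m·K/W
ΣR = 7.529×10^-4 + 1.080 + 0.08081 = 1.162 m·K/W
Q' = ΔT/ΣR = (434 K − 284.3 K)/1.162 = 129 W/m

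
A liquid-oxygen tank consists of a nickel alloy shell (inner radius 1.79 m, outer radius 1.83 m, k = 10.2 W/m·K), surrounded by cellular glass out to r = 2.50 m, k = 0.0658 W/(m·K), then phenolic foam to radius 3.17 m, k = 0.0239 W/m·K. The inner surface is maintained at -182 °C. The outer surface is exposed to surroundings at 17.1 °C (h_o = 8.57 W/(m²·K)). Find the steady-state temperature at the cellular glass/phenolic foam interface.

T = -105 °C

Series thermal resistances, inner to outer:
  R_nickel alloy = (1/1.79 − 1/1.83)/(4πk) = 0.01221/(4π·10.2) = 9.527×10^-5 K/W
  R_cellular glass = (1/1.83 − 1/2.50)/(4πk) = 0.1464/(4π·0.0658) = 0.1771 K/W
  R_phenolic foam = (1/2.50 − 1/3.17)/(4πk) = 0.08454/(4π·0.0239) = 0.2815 K/W
  R_conv,out = 1/(4πr²h) = 1/(4π·3.17²·8.57) = 9.240×10^-4 K/W
ΣR = 9.527×10^-5 + 0.1771 + 0.2815 + 9.240×10^-4 = 0.4596 K/W
Q = ΔT/ΣR = (-182 °C − 17.1 °C)/0.4596 = -433.2 W
From the inner boundary to the cellular glass/phenolic foam interface, ΣR_partial = 0.1772 K/W.
T_interface = T_in − Q·ΣR_partial = -182 °C − (-433.2)(0.1772) = -105 °C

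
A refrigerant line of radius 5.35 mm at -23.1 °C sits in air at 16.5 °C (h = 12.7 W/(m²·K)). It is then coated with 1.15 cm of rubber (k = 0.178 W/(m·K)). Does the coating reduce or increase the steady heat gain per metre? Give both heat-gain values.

increases: 16.9 → 22.4 W/m

Critical radius for a cylinder: r_cr = k/h = 0.0140 m = 1.40 cm.
Outer radius after coating: r₂ = 0.00535 + 0.0115 = 0.01685 m.
r₁ < r_cr < r₂: heat gain rises to a maximum at r_cr then falls. Whether the coating helps depends on whether Q(r₂) has dropped back below Q(r₁).
Bare: R = 1/(2πr₁h) = 2.342 m·K/W; Q = 39.6/2.342 = 16.9 W/m.
Coated: R = R_cond + R_conv = 1.770 m·K/W; Q = 39.6/1.770 = 22.4 W/m.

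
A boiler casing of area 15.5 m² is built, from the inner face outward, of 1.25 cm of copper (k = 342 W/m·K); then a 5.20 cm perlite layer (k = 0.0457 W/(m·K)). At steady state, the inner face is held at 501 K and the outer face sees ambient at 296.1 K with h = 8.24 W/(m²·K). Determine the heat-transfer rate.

Q = 2.52 kW

Series thermal resistances, inner to outer:
  R_copper = L/(kA) = 0.0125/(342·15.5) = 2.358×10^-6 K/W
  R_perlite = L/(kA) = 0.0520/(0.0457·15.5) = 0.07341 K/W
  R_conv,out = 1/(hA) = 1/(8.24·15.5) = 0.007830 K/W
ΣR = 2.358×10^-6 + 0.07341 + 0.007830 = 0.08124 K/W
Q = ΔT/ΣR = (501 K − 296.1 K)/0.08124 = 2520 W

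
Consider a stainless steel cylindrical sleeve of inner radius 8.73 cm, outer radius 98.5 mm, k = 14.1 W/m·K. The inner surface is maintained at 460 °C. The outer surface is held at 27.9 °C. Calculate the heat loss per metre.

Q' = 317 kW/m

Q' = 2πk·ΔT/ln(r₂/r₁) = 2π × 14.1 × 432.1 / ln(0.0985/0.0873) = 3.17×10^5 W/m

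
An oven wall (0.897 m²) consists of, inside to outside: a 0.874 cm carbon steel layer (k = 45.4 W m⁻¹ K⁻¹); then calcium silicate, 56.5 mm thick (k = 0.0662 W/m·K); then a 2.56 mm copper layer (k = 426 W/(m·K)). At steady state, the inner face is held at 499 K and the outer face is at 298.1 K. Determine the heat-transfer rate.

Resistance network (inner→outer):
  R_carbon steel = L/(kA) = 0.00874/(45.4·0.897) = 2.146×10^-4 K/W
  R_calcium silicate = L/(kA) = 0.0565/(0.0662·0.897) = 0.9515 K/W
  R_copper = L/(kA) = 0.00256/(426·0.897) = 6.699×10^-6 K/W
ΣR = 2.146×10^-4 + 0.9515 + 6.699×10^-6 = 0.9517 K/W
Q = ΔT/ΣR = (499 K − 298.1 K)/0.9517 = 211 W

Q = 211 W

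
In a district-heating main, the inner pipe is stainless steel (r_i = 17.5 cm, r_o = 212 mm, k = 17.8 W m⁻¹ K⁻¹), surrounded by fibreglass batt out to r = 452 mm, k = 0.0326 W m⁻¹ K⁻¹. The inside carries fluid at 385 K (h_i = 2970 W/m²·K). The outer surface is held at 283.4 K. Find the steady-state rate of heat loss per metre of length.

Q' = 27.5 W/m

Resistance network (inner→outer):
  R'_conv,in = 1/(2πr h) = 1/(2π·0.175·2970) = 3.062×10^-4 m·K/W
  R'_stainless steel = ln(0.212/0.175)/(2πk) = 0.1918/(2π·17.8) = 0.001715 m·K/W
  R'_fibreglass batt = ln(0.452/0.212)/(2πk) = 0.7571/(2π·0.0326) = 3.696 m·K/W
ΣR = 3.062×10^-4 + 0.001715 + 3.696 = 3.698 m·K/W
Q' = ΔT/ΣR = (385 K − 283.4 K)/3.698 = 27.5 W/m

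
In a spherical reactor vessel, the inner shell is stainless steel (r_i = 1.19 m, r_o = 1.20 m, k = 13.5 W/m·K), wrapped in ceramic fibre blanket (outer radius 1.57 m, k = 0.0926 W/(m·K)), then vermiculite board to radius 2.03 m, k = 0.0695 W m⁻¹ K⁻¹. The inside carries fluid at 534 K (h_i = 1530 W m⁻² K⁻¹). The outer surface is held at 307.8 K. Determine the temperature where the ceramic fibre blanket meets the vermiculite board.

Resistance network (inner→outer):
  R_conv,in = 1/(4πr²h) = 1/(4π·1.19²·1530) = 3.673×10^-5 K/W
  R_stainless steel = (1/1.19 − 1/1.20)/(4πk) = 0.007003/(4π·13.5) = 4.128×10^-5 K/W
  R_ceramic fibre blanket = (1/1.20 − 1/1.57)/(4πk) = 0.1964/(4π·0.0926) = 0.1688 K/W
  R_vermiculite board = (1/1.57 − 1/2.03)/(4πk) = 0.1443/(4π·0.0695) = 0.1653 K/W
ΣR = 3.673×10^-5 + 4.128×10^-5 + 0.1688 + 0.1653 = 0.3342 K/W
Q = ΔT/ΣR = (534 K − 307.8 K)/0.3342 = 676.8 W
From the inner boundary to the ceramic fibre blanket/vermiculite board interface, ΣR_partial = 0.1689 K/W.
T_interface = T_in − Q·ΣR_partial = 534 K − (676.8)(0.1689) = 420 K

T = 420 K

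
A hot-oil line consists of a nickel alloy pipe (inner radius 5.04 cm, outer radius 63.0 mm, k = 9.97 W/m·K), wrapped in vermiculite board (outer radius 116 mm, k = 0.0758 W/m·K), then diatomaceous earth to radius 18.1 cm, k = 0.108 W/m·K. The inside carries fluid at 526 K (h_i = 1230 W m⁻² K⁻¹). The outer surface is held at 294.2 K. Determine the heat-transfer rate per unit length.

Q' = 119 W/m

Series thermal resistances, inner to outer:
  R'_conv,in = 1/(2πr h) = 1/(2π·0.0504·1230) = 0.002567 m·K/W
  R'_nickel alloy = ln(0.0630/0.0504)/(2πk) = 0.2231/(2π·9.97) = 0.003562 m·K/W
  R'_vermiculite board = ln(0.116/0.0630)/(2πk) = 0.6105/(2π·0.0758) = 1.282 m·K/W
  R'_diatomaceous earth = ln(0.181/0.116)/(2πk) = 0.4449/(2π·0.108) = 0.6556 m·K/W
ΣR = 0.002567 + 0.003562 + 1.282 + 0.6556 = 1.944 m·K/W
Q' = ΔT/ΣR = (526 K − 294.2 K)/1.944 = 119 W/m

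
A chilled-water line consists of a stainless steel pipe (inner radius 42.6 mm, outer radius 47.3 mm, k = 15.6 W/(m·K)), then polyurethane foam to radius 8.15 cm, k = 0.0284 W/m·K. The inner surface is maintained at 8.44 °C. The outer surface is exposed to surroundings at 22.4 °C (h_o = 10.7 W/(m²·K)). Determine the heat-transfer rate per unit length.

Q' = 4.32 W/m

Series thermal resistances, inner to outer:
  R'_stainless steel = ln(0.0473/0.0426)/(2πk) = 0.1047/(2π·15.6) = 0.001068 m·K/W
  R'_polyurethane foam = ln(0.0815/0.0473)/(2πk) = 0.5441/(2π·0.0284) = 3.049 m·K/W
  R'_conv,out = 1/(2πr h) = 1/(2π·0.0815·10.7) = 0.1825 m·K/W
ΣR = 0.001068 + 3.049 + 0.1825 = 3.233 m·K/W
Q' = ΔT/ΣR = (8.44 °C − 22.4 °C)/3.233 = -4.32 W/m
(Negative Q' ⇒ heat flows inward; heat gain = 4.32 W/m.)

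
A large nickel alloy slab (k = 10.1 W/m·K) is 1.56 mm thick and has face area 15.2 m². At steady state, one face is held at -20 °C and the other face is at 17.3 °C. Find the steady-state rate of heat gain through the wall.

Q = 3670 kW

Q = kA·ΔT/L = 10.1 × 15.2 × |-20 °C − 17.3 °C| / 0.00156 = 3.67×10^6 W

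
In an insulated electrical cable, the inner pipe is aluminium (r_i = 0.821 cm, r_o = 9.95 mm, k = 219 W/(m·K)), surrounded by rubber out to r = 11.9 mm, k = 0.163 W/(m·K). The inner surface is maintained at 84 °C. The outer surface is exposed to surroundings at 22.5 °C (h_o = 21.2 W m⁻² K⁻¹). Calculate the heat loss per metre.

Treat each layer as a resistance in series:
  R'_aluminium = ln(0.00995/0.00821)/(2πk) = 0.1922/(2π·219) = 1.397×10^-4 m·K/W
  R'_rubber = ln(0.0119/0.00995)/(2πk) = 0.1790/(2π·0.163) = 0.1747 m·K/W
  R'_conv,out = 1/(2πr h) = 1/(2π·0.0119·21.2) = 0.6309 m·K/W
ΣR = 1.397×10^-4 + 0.1747 + 0.6309 = 0.8057 m·K/W
Q' = ΔT/ΣR = (84 °C − 22.5 °C)/0.8057 = 76.3 W/m

Q' = 76.3 W/m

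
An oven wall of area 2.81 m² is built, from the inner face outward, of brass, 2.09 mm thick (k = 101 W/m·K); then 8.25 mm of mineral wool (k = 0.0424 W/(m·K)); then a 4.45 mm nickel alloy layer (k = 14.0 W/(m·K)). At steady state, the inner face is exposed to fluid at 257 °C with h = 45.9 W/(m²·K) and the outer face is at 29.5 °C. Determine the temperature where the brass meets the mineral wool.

Treat each layer as a resistance in series:
  R_conv,in = 1/(hA) = 1/(45.9·2.81) = 0.007753 K/W
  R_brass = L/(kA) = 0.00209/(101·2.81) = 7.364×10^-6 K/W
  R_mineral wool = L/(kA) = 0.00825/(0.0424·2.81) = 0.06924 K/W
  R_nickel alloy = L/(kA) = 0.00445/(14.0·2.81) = 1.131×10^-4 K/W
ΣR = 0.007753 + 7.364×10^-6 + 0.06924 + 1.131×10^-4 = 0.07711 K/W
Q = ΔT/ΣR = (257 °C − 29.5 °C)/0.07711 = 2950 W
From the inner boundary to the brass/mineral wool interface, ΣR_partial = 0.007760 K/W.
T_interface = T_in − Q·ΣR_partial = 257 °C − (2950)(0.007760) = 234 °C

T = 234 °C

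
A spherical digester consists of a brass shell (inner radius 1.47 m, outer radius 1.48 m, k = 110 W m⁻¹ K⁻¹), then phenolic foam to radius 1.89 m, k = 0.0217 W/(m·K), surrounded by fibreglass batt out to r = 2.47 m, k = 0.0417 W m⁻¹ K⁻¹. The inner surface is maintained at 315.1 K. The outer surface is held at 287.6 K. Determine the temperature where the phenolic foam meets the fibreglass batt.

Treat each layer as a resistance in series:
  R_brass = (1/1.47 − 1/1.48)/(4πk) = 0.004596/(4π·110) = 3.325×10^-6 K/W
  R_phenolic foam = (1/1.48 − 1/1.89)/(4πk) = 0.1466/(4π·0.0217) = 0.5375 K/W
  R_fibreglass batt = (1/1.89 − 1/2.47)/(4πk) = 0.1242/(4π·0.0417) = 0.2371 K/W
ΣR = 3.325×10^-6 + 0.5375 + 0.2371 = 0.7746 K/W
Q = ΔT/ΣR = (315.1 K − 287.6 K)/0.7746 = 35.50 W
From the inner boundary to the phenolic foam/fibreglass batt interface, ΣR_partial = 0.5375 K/W.
T_interface = T_in − Q·ΣR_partial = 315.1 K − (35.50)(0.5375) = 296.0 K

T = 296.0 K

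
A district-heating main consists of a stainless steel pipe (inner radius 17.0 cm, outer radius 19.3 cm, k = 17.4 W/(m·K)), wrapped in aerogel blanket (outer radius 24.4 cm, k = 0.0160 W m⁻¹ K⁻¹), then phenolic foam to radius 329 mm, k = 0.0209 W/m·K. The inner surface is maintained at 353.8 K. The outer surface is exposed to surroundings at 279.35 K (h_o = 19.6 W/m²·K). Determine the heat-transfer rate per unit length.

Series thermal resistances, inner to outer:
  R'_stainless steel = ln(0.193/0.170)/(2πk) = 0.1269/(2π·17.4) = 0.001161 m·K/W
  R'_aerogel blanket = ln(0.244/0.193)/(2πk) = 0.2345/(2π·0.0160) = 2.332 m·K/W
  R'_phenolic foam = ln(0.329/0.244)/(2πk) = 0.2989/(2π·0.0209) = 2.276 m·K/W
  R'_conv,out = 1/(2πr h) = 1/(2π·0.329·19.6) = 0.02468 m·K/W
ΣR = 0.001161 + 2.332 + 2.276 + 0.02468 = 4.634 m·K/W
Q' = ΔT/ΣR = (353.8 K − 279.35 K)/4.634 = 16.1 W/m

Q' = 16.1 W/m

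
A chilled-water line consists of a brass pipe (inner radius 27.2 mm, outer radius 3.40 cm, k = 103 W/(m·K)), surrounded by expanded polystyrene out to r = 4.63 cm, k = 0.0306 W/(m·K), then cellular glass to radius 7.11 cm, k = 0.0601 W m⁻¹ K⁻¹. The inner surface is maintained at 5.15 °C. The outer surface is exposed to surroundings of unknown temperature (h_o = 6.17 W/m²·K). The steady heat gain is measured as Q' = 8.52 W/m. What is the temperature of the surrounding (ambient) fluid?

T_out = 31.6 °C

Sum the resistances:
  R'_brass = ln(0.0340/0.0272)/(2πk) = 0.2231/(2π·103) = 3.448×10^-4 m·K/W
  R'_expanded polystyrene = ln(0.0463/0.0340)/(2πk) = 0.3088/(2π·0.0306) = 1.606 m·K/W
  R'_cellular glass = ln(0.0711/0.0463)/(2πk) = 0.4289/(2π·0.0601) = 1.136 m·K/W
  R'_conv,out = 1/(2πr h) = 1/(2π·0.0711·6.17) = 0.3628 m·K/W
ΣR = 3.105 m·K/W
ΔT = Q'·ΣR = 8.52 × 3.105 = 26.45 K
Heat flows inward, so T_out = T_in + ΔT = 5.15 + 26.45 = 31.6 °C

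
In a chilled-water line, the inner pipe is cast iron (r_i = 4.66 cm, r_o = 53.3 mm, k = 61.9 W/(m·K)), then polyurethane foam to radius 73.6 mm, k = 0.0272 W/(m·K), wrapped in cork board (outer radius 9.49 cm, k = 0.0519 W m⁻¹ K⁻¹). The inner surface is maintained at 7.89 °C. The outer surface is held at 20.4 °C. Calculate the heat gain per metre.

Series thermal resistances, inner to outer:
  R'_cast iron = ln(0.0533/0.0466)/(2πk) = 0.1343/(2π·61.9) = 3.454×10^-4 m·K/W
  R'_polyurethane foam = ln(0.0736/0.0533)/(2πk) = 0.3227/(2π·0.0272) = 1.888 m·K/W
  R'_cork board = ln(0.0949/0.0736)/(2πk) = 0.2542/(2π·0.0519) = 0.7795 m·K/W
ΣR = 3.454×10^-4 + 1.888 + 0.7795 = 2.668 m·K/W
Q' = ΔT/ΣR = (7.89 °C − 20.4 °C)/2.668 = -4.69 W/m
(Negative Q' ⇒ heat flows inward; heat gain = 4.69 W/m.)

Q' = 4.69 W/m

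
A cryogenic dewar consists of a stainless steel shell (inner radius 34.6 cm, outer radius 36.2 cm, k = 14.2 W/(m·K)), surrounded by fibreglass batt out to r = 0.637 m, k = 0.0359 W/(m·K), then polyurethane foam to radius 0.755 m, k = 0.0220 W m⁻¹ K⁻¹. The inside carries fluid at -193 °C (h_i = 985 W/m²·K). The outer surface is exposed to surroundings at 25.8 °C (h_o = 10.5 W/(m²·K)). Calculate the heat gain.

Q = 61.7 W

Resistance network (inner→outer):
  R_conv,in = 1/(4πr²h) = 1/(4π·0.346²·985) = 6.748×10^-4 K/W
  R_stainless steel = (1/0.346 − 1/0.362)/(4πk) = 0.1277/(4π·14.2) = 7.159×10^-4 K/W
  R_fibreglass batt = (1/0.362 − 1/0.637)/(4πk) = 1.193/(4π·0.0359) = 2.644 K/W
  R_polyurethane foam = (1/0.637 − 1/0.755)/(4πk) = 0.2454/(4π·0.0220) = 0.8875 K/W
  R_conv,out = 1/(4πr²h) = 1/(4π·0.755²·10.5) = 0.01330 K/W
ΣR = 6.748×10^-4 + 7.159×10^-4 + 2.644 + 0.8875 + 0.01330 = 3.546 K/W
Q = ΔT/ΣR = (-193 °C − 25.8 °C)/3.546 = -61.7 W
(Negative Q ⇒ heat flows inward; heat gain = 61.7 W.)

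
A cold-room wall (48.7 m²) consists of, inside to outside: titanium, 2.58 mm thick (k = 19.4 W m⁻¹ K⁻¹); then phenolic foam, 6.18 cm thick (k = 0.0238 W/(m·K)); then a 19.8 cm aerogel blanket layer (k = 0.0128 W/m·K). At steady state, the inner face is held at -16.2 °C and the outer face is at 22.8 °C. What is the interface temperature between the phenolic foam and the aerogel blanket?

T = -10.6 °C

Resistance network (inner→outer):
  R_titanium = L/(kA) = 0.00258/(19.4·48.7) = 2.731×10^-6 K/W
  R_phenolic foam = L/(kA) = 0.0618/(0.0238·48.7) = 0.05332 K/W
  R_aerogel blanket = L/(kA) = 0.198/(0.0128·48.7) = 0.3176 K/W
ΣR = 2.731×10^-6 + 0.05332 + 0.3176 = 0.3709 K/W
Q = ΔT/ΣR = (-16.2 °C − 22.8 °C)/0.3709 = -105.1 W
From the inner boundary to the phenolic foam/aerogel blanket interface, ΣR_partial = 0.05332 K/W.
T_interface = T_in − Q·ΣR_partial = -16.2 °C − (-105.1)(0.05332) = -10.6 °C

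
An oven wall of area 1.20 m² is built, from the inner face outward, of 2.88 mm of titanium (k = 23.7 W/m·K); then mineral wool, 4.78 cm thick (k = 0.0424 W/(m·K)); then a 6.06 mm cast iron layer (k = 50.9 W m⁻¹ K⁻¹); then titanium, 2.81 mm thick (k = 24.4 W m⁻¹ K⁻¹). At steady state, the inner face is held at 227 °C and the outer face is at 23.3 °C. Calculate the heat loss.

Series thermal resistances, inner to outer:
  R_titanium = L/(kA) = 0.00288/(23.7·1.20) = 1.013×10^-4 K/W
  R_mineral wool = L/(kA) = 0.0478/(0.0424·1.20) = 0.9395 K/W
  R_cast iron = L/(kA) = 0.00606/(50.9·1.20) = 9.921×10^-5 K/W
  R_titanium = L/(kA) = 0.00281/(24.4·1.20) = 9.597×10^-5 K/W
ΣR = 1.013×10^-4 + 0.9395 + 9.921×10^-5 + 9.597×10^-5 = 0.9398 K/W
Q = ΔT/ΣR = (227 °C − 23.3 °C)/0.9398 = 217 W

Q = 217 W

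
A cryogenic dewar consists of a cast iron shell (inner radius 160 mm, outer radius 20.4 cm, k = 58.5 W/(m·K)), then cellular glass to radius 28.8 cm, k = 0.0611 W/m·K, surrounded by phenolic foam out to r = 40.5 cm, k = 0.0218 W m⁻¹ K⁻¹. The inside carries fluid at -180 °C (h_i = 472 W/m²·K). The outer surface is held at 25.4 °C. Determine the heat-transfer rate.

Q = 37.1 W

Treat each layer as a resistance in series:
  R_conv,in = 1/(4πr²h) = 1/(4π·0.160²·472) = 0.006586 K/W
  R_cast iron = (1/0.160 − 1/0.204)/(4πk) = 1.348/(4π·58.5) = 0.001834 K/W
  R_cellular glass = (1/0.204 − 1/0.288)/(4πk) = 1.430/(4π·0.0611) = 1.862 K/W
  R_phenolic foam = (1/0.288 − 1/0.405)/(4πk) = 1.003/(4π·0.0218) = 3.662 K/W
ΣR = 0.006586 + 0.001834 + 1.862 + 3.662 = 5.532 K/W
Q = ΔT/ΣR = (-180 °C − 25.4 °C)/5.532 = -37.1 W
(Negative Q ⇒ heat flows inward; heat gain = 37.1 W.)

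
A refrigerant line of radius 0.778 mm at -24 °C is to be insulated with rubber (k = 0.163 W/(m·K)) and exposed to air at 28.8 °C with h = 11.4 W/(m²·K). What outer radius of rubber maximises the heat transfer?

r_cr = 1.43 cm

For a cylinder, r_cr = k_ins/h = 0.163/11.4 = 0.0143 m = 1.43 cm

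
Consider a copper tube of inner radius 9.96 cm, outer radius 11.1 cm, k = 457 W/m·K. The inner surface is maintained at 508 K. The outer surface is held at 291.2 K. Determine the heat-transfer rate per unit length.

Q' = 5.74×10^6 W/m

Q' = 2πk·ΔT/ln(r₂/r₁) = 2π × 457 × 216.8 / ln(0.111/0.0996) = 5.74×10^6 W/m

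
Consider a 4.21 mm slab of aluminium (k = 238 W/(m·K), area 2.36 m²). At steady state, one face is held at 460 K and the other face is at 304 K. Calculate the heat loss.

Q = 20800 kW

Q = kA·ΔT/L = 238 × 2.36 × |460 K − 304 K| / 0.00421 = 2.08×10^7 W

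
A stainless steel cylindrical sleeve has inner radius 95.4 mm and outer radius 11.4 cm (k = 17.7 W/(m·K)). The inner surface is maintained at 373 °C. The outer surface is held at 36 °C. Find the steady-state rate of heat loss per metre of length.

Q' = 210 kW/m

Q' = 2πk·ΔT/ln(r₂/r₁) = 2π × 17.7 × 337 / ln(0.114/0.0954) = 2.10×10^5 W/m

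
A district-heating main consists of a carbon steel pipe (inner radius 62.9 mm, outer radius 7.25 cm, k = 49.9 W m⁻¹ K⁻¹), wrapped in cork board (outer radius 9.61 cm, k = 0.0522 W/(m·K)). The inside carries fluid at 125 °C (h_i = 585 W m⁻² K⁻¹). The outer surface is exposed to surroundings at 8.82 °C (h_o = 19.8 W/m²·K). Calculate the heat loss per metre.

Series thermal resistances, inner to outer:
  R'_conv,in = 1/(2πr h) = 1/(2π·0.0629·585) = 0.004325 m·K/W
  R'_carbon steel = ln(0.0725/0.0629)/(2πk) = 0.1420/(2π·49.9) = 4.530×10^-4 m·K/W
  R'_cork board = ln(0.0961/0.0725)/(2πk) = 0.2818/(2π·0.0522) = 0.8592 m·K/W
  R'_conv,out = 1/(2πr h) = 1/(2π·0.0961·19.8) = 0.08364 m·K/W
ΣR = 0.004325 + 4.530×10^-4 + 0.8592 + 0.08364 = 0.9476 m·K/W
Q' = ΔT/ΣR = (125 °C − 8.82 °C)/0.9476 = 123 W/m

Q' = 123 W/m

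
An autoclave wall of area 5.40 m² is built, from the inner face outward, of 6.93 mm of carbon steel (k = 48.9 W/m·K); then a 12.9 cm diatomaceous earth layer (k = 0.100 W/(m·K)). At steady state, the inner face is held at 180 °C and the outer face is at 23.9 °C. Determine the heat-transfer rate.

Q = 653 W

Treat each layer as a resistance in series:
  R_carbon steel = L/(kA) = 0.00693/(48.9·5.40) = 2.624×10^-5 K/W
  R_diatomaceous earth = L/(kA) = 0.129/(0.100·5.40) = 0.2389 K/W
ΣR = 2.624×10^-5 + 0.2389 = 0.2389 K/W
Q = ΔT/ΣR = (180 °C − 23.9 °C)/0.2389 = 653 W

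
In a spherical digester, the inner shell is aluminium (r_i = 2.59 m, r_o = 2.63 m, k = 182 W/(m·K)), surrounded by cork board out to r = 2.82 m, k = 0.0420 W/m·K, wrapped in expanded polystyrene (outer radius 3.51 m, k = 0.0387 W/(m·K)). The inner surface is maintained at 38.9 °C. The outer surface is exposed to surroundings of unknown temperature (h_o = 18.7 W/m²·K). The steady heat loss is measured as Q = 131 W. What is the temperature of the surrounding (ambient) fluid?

T_out = 13.7 °C

Sum the resistances:
  R_aluminium = (1/2.59 − 1/2.63)/(4πk) = 0.005872/(4π·182) = 2.568×10^-6 K/W
  R_cork board = (1/2.63 − 1/2.82)/(4πk) = 0.02562/(4π·0.0420) = 0.04854 K/W
  R_expanded polystyrene = (1/2.82 − 1/3.51)/(4πk) = 0.06971/(4π·0.0387) = 0.1433 K/W
  R_conv,out = 1/(4πr²h) = 1/(4π·3.51²·18.7) = 3.454×10^-4 K/W
ΣR = 0.1922 K/W
ΔT = Q·ΣR = 131 × 0.1922 = 25.18 K
Heat flows outward, so T_out = T_in − ΔT = 38.9 − 25.18 = 13.7 °C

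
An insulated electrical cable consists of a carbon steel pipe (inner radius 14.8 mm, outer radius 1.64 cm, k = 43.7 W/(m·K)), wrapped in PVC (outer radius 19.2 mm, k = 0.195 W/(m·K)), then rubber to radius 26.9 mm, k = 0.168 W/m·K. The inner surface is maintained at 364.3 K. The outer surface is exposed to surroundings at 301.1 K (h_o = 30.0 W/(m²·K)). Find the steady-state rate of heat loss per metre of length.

Series thermal resistances, inner to outer:
  R'_carbon steel = ln(0.0164/0.0148)/(2πk) = 0.1027/(2π·43.7) = 3.739×10^-4 m·K/W
  R'_PVC = ln(0.0192/0.0164)/(2πk) = 0.1576/(2π·0.195) = 0.1287 m·K/W
  R'_rubber = ln(0.0269/0.0192)/(2πk) = 0.3372/(2π·0.168) = 0.3195 m·K/W
  R'_conv,out = 1/(2πr h) = 1/(2π·0.0269·30.0) = 0.1972 m·K/W
ΣR = 3.739×10^-4 + 0.1287 + 0.3195 + 0.1972 = 0.6458 m·K/W
Q' = ΔT/ΣR = (364.3 K − 301.1 K)/0.6458 = 97.9 W/m

Q' = 97.9 W/m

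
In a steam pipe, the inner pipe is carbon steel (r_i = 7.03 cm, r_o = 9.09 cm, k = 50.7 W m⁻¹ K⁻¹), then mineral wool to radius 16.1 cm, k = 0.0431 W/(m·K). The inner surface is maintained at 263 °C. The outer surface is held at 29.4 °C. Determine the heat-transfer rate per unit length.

Resistance network (inner→outer):
  R'_carbon steel = ln(0.0909/0.0703)/(2πk) = 0.2570/(2π·50.7) = 8.067×10^-4 m·K/W
  R'_mineral wool = ln(0.161/0.0909)/(2πk) = 0.5716/(2π·0.0431) = 2.111 m·K/W
ΣR = 8.067×10^-4 + 2.111 = 2.112 m·K/W
Q' = ΔT/ΣR = (263 °C − 29.4 °C)/2.112 = 111 W/m

Q' = 111 W/m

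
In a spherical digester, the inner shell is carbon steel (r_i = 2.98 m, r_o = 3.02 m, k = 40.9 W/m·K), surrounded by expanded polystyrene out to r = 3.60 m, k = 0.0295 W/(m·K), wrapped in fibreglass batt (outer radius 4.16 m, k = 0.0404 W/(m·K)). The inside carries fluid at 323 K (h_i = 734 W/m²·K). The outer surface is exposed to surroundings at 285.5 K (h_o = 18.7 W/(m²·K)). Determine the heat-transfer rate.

Series thermal resistances, inner to outer:
  R_conv,in = 1/(4πr²h) = 1/(4π·2.98²·734) = 1.221×10^-5 K/W
  R_carbon steel = (1/2.98 − 1/3.02)/(4πk) = 0.004445/(4π·40.9) = 8.648×10^-6 K/W
  R_expanded polystyrene = (1/3.02 − 1/3.60)/(4πk) = 0.05335/(4π·0.0295) = 0.1439 K/W
  R_fibreglass batt = (1/3.60 − 1/4.16)/(4πk) = 0.03739/(4π·0.0404) = 0.07365 K/W
  R_conv,out = 1/(4πr²h) = 1/(4π·4.16²·18.7) = 2.459×10^-4 K/W
ΣR = 1.221×10^-5 + 8.648×10^-6 + 0.1439 + 0.07365 + 2.459×10^-4 = 0.2178 K/W
Q = ΔT/ΣR = (323 K − 285.5 K)/0.2178 = 172 W

Q = 172 W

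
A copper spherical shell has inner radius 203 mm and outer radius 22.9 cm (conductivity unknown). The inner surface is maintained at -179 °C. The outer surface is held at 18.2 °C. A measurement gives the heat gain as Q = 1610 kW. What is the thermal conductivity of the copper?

ΣR = ΔT/Q = |-179 − 18.2|/1.61×10^6 = 1.225×10^-4 K/W
(1/r₁−1/r₂)/(4πk) = 1.225×10^-4 ⇒ k = 0.5593/(4π·1.225×10^-4) = 363 W/m·K

k = 363 W/m·K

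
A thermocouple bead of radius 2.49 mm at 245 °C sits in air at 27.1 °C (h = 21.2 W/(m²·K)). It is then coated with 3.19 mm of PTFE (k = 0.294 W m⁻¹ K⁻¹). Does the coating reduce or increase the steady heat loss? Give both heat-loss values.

Critical radius for a sphere: r_cr = 2k/h = 0.0277 m = 2.77 cm.
Outer radius after coating: r₂ = 0.00249 + 0.00319 = 0.00568 m.
Since r₁ < r_cr and r₂ ≤ r_cr, the coating moves toward the maximum at r_cr — heat loss rises.
Bare: R = 1/(4πr₁²h) = 605.4 K/W; Q = 217.9/605.4 = 0.360 W.
Coated: R = R_cond + R_conv = 177.4 K/W; Q = 217.9/177.4 = 1.23 W.

increases: 0.360 → 1.23 W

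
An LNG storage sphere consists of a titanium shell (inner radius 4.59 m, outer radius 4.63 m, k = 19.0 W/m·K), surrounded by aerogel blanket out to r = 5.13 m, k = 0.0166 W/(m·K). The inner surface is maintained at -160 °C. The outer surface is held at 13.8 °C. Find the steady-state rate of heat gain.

Treat each layer as a resistance in series:
  R_titanium = (1/4.59 − 1/4.63)/(4πk) = 0.001882/(4π·19.0) = 7.883×10^-6 K/W
  R_aerogel blanket = (1/4.63 − 1/5.13)/(4πk) = 0.02105/(4π·0.0166) = 0.1009 K/W
ΣR = 7.883×10^-6 + 0.1009 = 0.1009 K/W
Q = ΔT/ΣR = (-160 °C − 13.8 °C)/0.1009 = -1720 W
(Negative Q ⇒ heat flows inward; heat gain = 1720 W.)

Q = 1720 W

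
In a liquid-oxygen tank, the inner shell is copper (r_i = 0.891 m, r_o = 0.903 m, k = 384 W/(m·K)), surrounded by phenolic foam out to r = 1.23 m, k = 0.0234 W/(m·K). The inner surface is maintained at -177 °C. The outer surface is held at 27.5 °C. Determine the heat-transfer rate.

Q = 204 W

Resistance network (inner→outer):
  R_copper = (1/0.891 − 1/0.903)/(4πk) = 0.01491/(4π·384) = 3.091×10^-6 K/W
  R_phenolic foam = (1/0.903 − 1/1.23)/(4πk) = 0.2944/(4π·0.0234) = 1.001 K/W
ΣR = 3.091×10^-6 + 1.001 = 1.001 K/W
Q = ΔT/ΣR = (-177 °C − 27.5 °C)/1.001 = -204 W
(Negative Q ⇒ heat flows inward; heat gain = 204 W.)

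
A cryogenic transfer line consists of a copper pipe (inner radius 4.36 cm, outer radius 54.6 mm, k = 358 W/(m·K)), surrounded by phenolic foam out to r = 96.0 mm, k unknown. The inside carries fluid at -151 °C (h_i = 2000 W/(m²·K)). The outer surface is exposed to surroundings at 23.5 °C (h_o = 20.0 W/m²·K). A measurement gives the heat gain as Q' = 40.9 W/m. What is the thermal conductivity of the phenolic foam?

ΣR = ΔT/Q' = |-151 − 23.5|/40.9 = 4.267 m·K/W
Known resistances:
  R'_conv,in = 1/(2πr h) = 1/(2π·0.0436·2000) = 0.001825 m·K/W
  R'_copper = ln(0.0546/0.0436)/(2πk) = 0.2250/(2π·358) = 1.000×10^-4 m·K/W
  R'_conv,out = 1/(2πr h) = 1/(2π·0.0960·20.0) = 0.08289 m·K/W
R_phenolic foam = ΣR − ΣR_known = 4.267 − 0.08482 = 4.182 m·K/W
ln(r₂/r₁)/(2πk) = 4.182 ⇒ k = 0.5643/(2π·4.182) = 0.0215 W/m·K

k = 0.0215 W/m·K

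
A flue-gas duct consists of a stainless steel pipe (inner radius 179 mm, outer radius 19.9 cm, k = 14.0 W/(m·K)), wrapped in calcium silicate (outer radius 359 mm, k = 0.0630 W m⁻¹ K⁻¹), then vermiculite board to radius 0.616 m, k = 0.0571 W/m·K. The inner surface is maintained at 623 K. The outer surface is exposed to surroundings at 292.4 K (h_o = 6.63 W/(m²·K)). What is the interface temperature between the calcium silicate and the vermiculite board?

T = 461 K

Treat each layer as a resistance in series:
  R'_stainless steel = ln(0.199/0.179)/(2πk) = 0.1059/(2π·14.0) = 0.001204 m·K/W
  R'_calcium silicate = ln(0.359/0.199)/(2πk) = 0.5900/(2π·0.0630) = 1.491 m·K/W
  R'_vermiculite board = ln(0.616/0.359)/(2πk) = 0.5399/(2π·0.0571) = 1.505 m·K/W
  R'_conv,out = 1/(2πr h) = 1/(2π·0.616·6.63) = 0.03897 m·K/W
ΣR = 0.001204 + 1.491 + 1.505 + 0.03897 = 3.036 m·K/W
Q' = ΔT/ΣR = (623 K − 292.4 K)/3.036 = 108.9 W/m
From the inner boundary to the calcium silicate/vermiculite board interface, ΣR_partial = 1.492 m·K/W.
T_interface = T_in − Q'·ΣR_partial = 623 K − (108.9)(1.492) = 461 K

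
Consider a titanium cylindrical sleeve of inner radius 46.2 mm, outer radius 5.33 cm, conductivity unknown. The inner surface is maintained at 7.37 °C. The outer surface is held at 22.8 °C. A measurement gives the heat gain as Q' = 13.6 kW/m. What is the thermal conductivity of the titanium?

k = 20.1 W/m·K

ΣR = ΔT/Q' = |7.37 − 22.8|/13600 = 0.001135 m·K/W
ln(r₂/r₁)/(2πk) = 0.001135 ⇒ k = 0.1430/(2π·0.001135) = 20.1 W/m·K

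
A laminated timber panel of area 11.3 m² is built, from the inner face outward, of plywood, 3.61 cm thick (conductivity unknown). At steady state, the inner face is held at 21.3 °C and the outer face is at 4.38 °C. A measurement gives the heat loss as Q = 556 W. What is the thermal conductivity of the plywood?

ΣR = ΔT/Q = |21.3 − 4.38|/556 = 0.03043 K/W
L/(kA) = 0.03043 ⇒ k = 0.0361/(0.03043·11.3) = 0.105 W/m·K

k = 0.105 W/m·K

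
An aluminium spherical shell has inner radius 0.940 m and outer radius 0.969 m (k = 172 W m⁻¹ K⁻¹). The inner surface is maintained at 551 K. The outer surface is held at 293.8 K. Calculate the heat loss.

Q = 4πk·ΔT/(1/r₁ − 1/r₂) = 4π × 172 × 257.2 / (1/0.940 − 1/0.969) = 1.75×10^7 W

Q = 17500 kW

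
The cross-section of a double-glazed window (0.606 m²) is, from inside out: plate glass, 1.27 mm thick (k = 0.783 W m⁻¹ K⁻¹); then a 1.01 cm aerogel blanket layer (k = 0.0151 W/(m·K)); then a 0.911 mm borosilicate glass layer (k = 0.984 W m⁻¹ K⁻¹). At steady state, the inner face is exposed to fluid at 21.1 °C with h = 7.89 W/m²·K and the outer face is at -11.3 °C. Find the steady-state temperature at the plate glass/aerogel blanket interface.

Treat each layer as a resistance in series:
  R_conv,in = 1/(hA) = 1/(7.89·0.606) = 0.2091 K/W
  R_plate glass = L/(kA) = 0.00127/(0.783·0.606) = 0.002677 K/W
  R_aerogel blanket = L/(kA) = 0.0101/(0.0151·0.606) = 1.104 K/W
  R_borosilicate glass = L/(kA) = 9.11×10^-4/(0.984·0.606) = 0.001528 K/W
ΣR = 0.2091 + 0.002677 + 1.104 + 0.001528 = 1.317 K/W
Q = ΔT/ΣR = (21.1 °C − -11.3 °C)/1.317 = 24.60 W
From the inner boundary to the plate glass/aerogel blanket interface, ΣR_partial = 0.2118 K/W.
T_interface = T_in − Q·ΣR_partial = 21.1 °C − (24.60)(0.2118) = 15.9 °C

T = 15.9 °C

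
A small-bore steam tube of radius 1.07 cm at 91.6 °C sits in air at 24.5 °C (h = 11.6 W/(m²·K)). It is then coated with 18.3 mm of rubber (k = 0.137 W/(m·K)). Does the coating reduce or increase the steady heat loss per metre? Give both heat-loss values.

Critical radius for a cylinder: r_cr = k/h = 0.0118 m = 1.18 cm.
Outer radius after coating: r₂ = 0.0107 + 0.0183 = 0.0290 m.
r₁ < r_cr < r₂: heat loss rises to a maximum at r_cr then falls. Whether the coating helps depends on whether Q(r₂) has dropped back below Q(r₁).
Bare: R = 1/(2πr₁h) = 1.282 m·K/W; Q = 67.1/1.282 = 52.3 W/m.
Coated: R = R_cond + R_conv = 1.631 m·K/W; Q = 67.1/1.631 = 41.1 W/m.

reduces: 52.3 → 41.1 W/m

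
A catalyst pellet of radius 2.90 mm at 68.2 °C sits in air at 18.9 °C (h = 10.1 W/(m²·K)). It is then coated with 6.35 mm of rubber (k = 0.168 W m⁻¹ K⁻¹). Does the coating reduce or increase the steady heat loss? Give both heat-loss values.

increases: 0.0526 → 0.241 W

Critical radius for a sphere: r_cr = 2k/h = 0.0333 m = 3.33 cm.
Outer radius after coating: r₂ = 0.00290 + 0.00635 = 0.00925 m.
Since r₁ < r_cr and r₂ ≤ r_cr, the coating moves toward the maximum at r_cr — heat loss rises.
Bare: R = 1/(4πr₁²h) = 936.9 K/W; Q = 49.3/936.9 = 0.0526 W.
Coated: R = R_cond + R_conv = 204.2 K/W; Q = 49.3/204.2 = 0.241 W.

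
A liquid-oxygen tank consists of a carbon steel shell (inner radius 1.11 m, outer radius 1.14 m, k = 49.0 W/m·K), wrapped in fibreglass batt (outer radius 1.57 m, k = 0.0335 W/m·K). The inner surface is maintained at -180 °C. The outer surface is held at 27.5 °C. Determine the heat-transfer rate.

Q = 364 W

Resistance network (inner→outer):
  R_carbon steel = (1/1.11 − 1/1.14)/(4πk) = 0.02371/(4π·49.0) = 3.850×10^-5 K/W
  R_fibreglass batt = (1/1.14 − 1/1.57)/(4πk) = 0.2403/(4π·0.0335) = 0.5707 K/W
ΣR = 3.850×10^-5 + 0.5707 = 0.5707 K/W
Q = ΔT/ΣR = (-180 °C − 27.5 °C)/0.5707 = -364 W
(Negative Q ⇒ heat flows inward; heat gain = 364 W.)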